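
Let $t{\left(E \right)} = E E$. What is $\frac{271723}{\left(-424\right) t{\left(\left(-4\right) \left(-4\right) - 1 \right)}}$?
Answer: $- \frac{271723}{95400} \approx -2.8483$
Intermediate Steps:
$t{\left(E \right)} = E^{2}$
$\frac{271723}{\left(-424\right) t{\left(\left(-4\right) \left(-4\right) - 1 \right)}} = \frac{271723}{\left(-424\right) \left(\left(-4\right) \left(-4\right) - 1\right)^{2}} = \frac{271723}{\left(-424\right) \left(16 - 1\right)^{2}} = \frac{271723}{\left(-424\right) 15^{2}} = \frac{271723}{\left(-424\right) 225} = \frac{271723}{-95400} = 271723 \left(- \frac{1}{95400}\right) = - \frac{271723}{95400}$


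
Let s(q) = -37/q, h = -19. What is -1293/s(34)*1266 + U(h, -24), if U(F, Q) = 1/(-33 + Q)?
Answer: 3172385807/2109 ≈ 1.5042e+6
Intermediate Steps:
-1293/s(34)*1266 + U(h, -24) = -1293/((-37/34))*1266 + 1/(-33 - 24) = -1293/((-37*1/34))*1266 + 1/(-57) = -1293/(-37/34)*1266 - 1/57 = -1293*(-34/37)*1266 - 1/57 = (43962/37)*1266 - 1/57 = 55655892/37 - 1/57 = 3172385807/2109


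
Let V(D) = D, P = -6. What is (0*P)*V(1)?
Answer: 0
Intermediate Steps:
(0*P)*V(1) = (0*(-6))*1 = 0*1 = 0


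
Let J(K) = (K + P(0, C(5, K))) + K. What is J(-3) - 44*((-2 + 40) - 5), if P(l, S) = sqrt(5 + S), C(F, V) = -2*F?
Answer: -1458 + I*sqrt(5) ≈ -1458.0 + 2.2361*I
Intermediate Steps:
J(K) = 2*K + I*sqrt(5) (J(K) = (K + sqrt(5 - 2*5)) + K = (K + sqrt(5 - 10)) + K = (K + sqrt(-5)) + K = (K + I*sqrt(5)) + K = 2*K + I*sqrt(5))
J(-3) - 44*((-2 + 40) - 5) = (2*(-3) + I*sqrt(5)) - 44*((-2 + 40) - 5) = (-6 + I*sqrt(5)) - 44*(38 - 5) = (-6 + I*sqrt(5)) - 44*33 = (-6 + I*sqrt(5)) - 1452 = -1458 + I*sqrt(5)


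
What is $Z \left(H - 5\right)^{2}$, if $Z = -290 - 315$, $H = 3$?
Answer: $-2420$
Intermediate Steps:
$Z = -605$ ($Z = -290 - 315 = -605$)
$Z \left(H - 5\right)^{2} = - 605 \left(3 - 5\right)^{2} = - 605 \left(-2\right)^{2} = \left(-605\right) 4 = -2420$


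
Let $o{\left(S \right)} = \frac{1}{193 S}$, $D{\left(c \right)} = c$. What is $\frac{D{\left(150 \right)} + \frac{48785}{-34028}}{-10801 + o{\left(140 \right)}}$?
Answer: $- \frac{34149328325}{2482708562633} \approx -0.013755$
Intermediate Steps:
$o{\left(S \right)} = \frac{1}{193 S}$
$\frac{D{\left(150 \right)} + \frac{48785}{-34028}}{-10801 + o{\left(140 \right)}} = \frac{150 + \frac{48785}{-34028}}{-10801 + \frac{1}{193 \cdot 140}} = \frac{150 + 48785 \left(- \frac{1}{34028}\right)}{-10801 + \frac{1}{193} \cdot \frac{1}{140}} = \frac{150 - \frac{48785}{34028}}{-10801 + \frac{1}{27020}} = \frac{5055415}{34028 \left(- \frac{291843019}{27020}\right)} = \frac{5055415}{34028} \left(- \frac{27020}{291843019}\right) = - \frac{34149328325}{2482708562633}$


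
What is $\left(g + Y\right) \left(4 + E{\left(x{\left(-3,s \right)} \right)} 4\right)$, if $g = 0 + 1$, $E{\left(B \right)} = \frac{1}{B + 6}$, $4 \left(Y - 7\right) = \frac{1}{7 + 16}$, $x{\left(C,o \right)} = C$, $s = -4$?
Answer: $\frac{2948}{69} \approx 42.725$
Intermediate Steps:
$Y = \frac{645}{92}$ ($Y = 7 + \frac{1}{4 \left(7 + 16\right)} = 7 + \frac{1}{4 \cdot 23} = 7 + \frac{1}{4} \cdot \frac{1}{23} = 7 + \frac{1}{92} = \frac{645}{92} \approx 7.0109$)
$E{\left(B \right)} = \frac{1}{6 + B}$
$g = 1$
$\left(g + Y\right) \left(4 + E{\left(x{\left(-3,s \right)} \right)} 4\right) = \left(1 + \frac{645}{92}\right) \left(4 + \frac{1}{6 - 3} \cdot 4\right) = \frac{737 \left(4 + \frac{1}{3} \cdot 4\right)}{92} = \frac{737 \left(4 + \frac{4}{3}\right)}{92} = \frac{737}{92} \cdot \frac{16}{3} = \frac{2948}{69}$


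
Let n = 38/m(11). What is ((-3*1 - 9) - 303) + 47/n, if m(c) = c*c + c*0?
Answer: -6283/38 ≈ -165.34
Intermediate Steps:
m(c) = c² (m(c) = c² + 0 = c²)
n = 38/121 (n = 38/(11²) = 38/121 ≈ 0.31405)
((-3*1 - 9) - 303) + 47/n = ((-3*1 - 9) - 303) + 47/(38/121) = ((-3 - 9) - 303) + 47*(121/38) = (-12 - 303) + 5687/38 = -315 + 5687/38 = -6283/38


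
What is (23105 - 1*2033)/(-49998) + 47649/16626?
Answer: 112889535/46181486 ≈ 2.4445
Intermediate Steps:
(23105 - 1*2033)/(-49998) + 47649/16626 = (23105 - 2033)*(-1/49998) + 47649*(1/16626) = 21072*(-1/49998) + 15883/5542 = -3512/8333 + 15883/5542 = 112889535/46181486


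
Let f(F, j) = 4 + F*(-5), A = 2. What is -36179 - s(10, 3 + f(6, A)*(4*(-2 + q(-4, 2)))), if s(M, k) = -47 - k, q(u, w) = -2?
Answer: -35713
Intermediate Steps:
f(F, j) = 4 - 5*F
-36179 - s(10, 3 + f(6, A)*(4*(-2 + q(-4, 2)))) = -36179 - (-47 - (3 + (4 - 5*6)*(4*(-2 - 2)))) = -36179 - (-47 - (3 + (4 - 30)*(4*(-4)))) = -36179 - (-47 - (3 - 26*(-16))) = -36179 - (-47 - (3 + 416)) = -36179 - (-47 - 1*419) = -36179 - (-47 - 419) = -36179 - 1*(-466) = -36179 + 466 = -35713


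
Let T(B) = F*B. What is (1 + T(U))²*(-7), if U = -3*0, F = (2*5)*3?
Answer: -7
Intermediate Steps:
F = 30 (F = 10*3 = 30)
U = 0
T(B) = 30*B
(1 + T(U))²*(-7) = (1 + 30*0)²*(-7) = (1 + 0)²*(-7) = 1²*(-7) = 1*(-7) = -7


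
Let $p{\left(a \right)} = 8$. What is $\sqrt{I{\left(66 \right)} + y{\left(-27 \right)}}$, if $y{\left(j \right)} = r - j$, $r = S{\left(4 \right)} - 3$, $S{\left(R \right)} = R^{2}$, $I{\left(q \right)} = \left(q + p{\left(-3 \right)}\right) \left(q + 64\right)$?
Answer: $2 \sqrt{2415} \approx 98.285$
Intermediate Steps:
$I{\left(q \right)} = \left(8 + q\right) \left(64 + q\right)$ ($I{\left(q \right)} = \left(q + 8\right) \left(q + 64\right) = \left(8 + q\right) \left(64 + q\right)$)
$r = 13$ ($r = 4^{2} - 3 = 16 - 3 = 13$)
$y{\left(j \right)} = 13 - j$
$\sqrt{I{\left(66 \right)} + y{\left(-27 \right)}} = \sqrt{\left(512 + 66^{2} + 72 \cdot 66\right) + \left(13 - -27\right)} = \sqrt{\left(512 + 4356 + 4752\right) + \left(13 + 27\right)} = \sqrt{9620 + 40} = \sqrt{9660} = 2 \sqrt{2415}$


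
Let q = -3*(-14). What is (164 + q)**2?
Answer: 42436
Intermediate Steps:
q = 42
(164 + q)**2 = (164 + 42)**2 = 206**2 = 42436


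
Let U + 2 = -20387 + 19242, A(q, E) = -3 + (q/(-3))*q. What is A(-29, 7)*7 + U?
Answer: -9391/3 ≈ -3130.3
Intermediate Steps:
A(q, E) = -3 - q²/3 (A(q, E) = -3 + (q*(-⅓))*q = -3 + (-q/3)*q = -3 - q²/3)
U = -1147 (U = -2 + (-20387 + 19242) = -2 - 1145 = -1147)
A(-29, 7)*7 + U = (-3 - ⅓*(-29)²)*7 - 1147 = (-3 - ⅓*841)*7 - 1147 = (-3 - 841/3)*7 - 1147 = -850/3*7 - 1147 = -5950/3 - 1147 = -9391/3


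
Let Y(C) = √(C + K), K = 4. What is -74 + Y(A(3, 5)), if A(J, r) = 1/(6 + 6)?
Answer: -74 + 7*√3/6 ≈ -71.979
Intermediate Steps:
A(J, r) = 1/12
Y(C) = √(4 + C) (Y(C) = √(C + 4) = √(4 + C))
-74 + Y(A(3, 5)) = -74 + √(4 + 1/12) = -74 + √(49/12) = -74 + 7*√3/6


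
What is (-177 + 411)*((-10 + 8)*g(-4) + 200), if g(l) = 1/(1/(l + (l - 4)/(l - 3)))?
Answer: 336960/7 ≈ 48137.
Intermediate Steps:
g(l) = l + (-4 + l)/(-3 + l) (g(l) = 1/(1/(l + (-4 + l)/(-3 + l))) = l + (-4 + l)/(-3 + l))
(-177 + 411)*((-10 + 8)*g(-4) + 200) = (-177 + 411)*((-10 + 8)*((-4 + (-4)² - 2*(-4))/(-3 - 4)) + 200) = 234*(-2*(-4 + 16 + 8)/(-7) + 200) = 234*(-(-2)*20/7 + 200) = 234*(-2*(-20/7) + 200) = 234*(40/7 + 200) = 234*(1440/7) = 336960/7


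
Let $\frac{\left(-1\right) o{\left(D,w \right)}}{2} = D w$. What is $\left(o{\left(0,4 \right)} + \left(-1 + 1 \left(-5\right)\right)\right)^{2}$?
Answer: $36$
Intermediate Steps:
$o{\left(D,w \right)} = - 2 D w$
$\left(o{\left(0,4 \right)} + \left(-1 + 1 \left(-5\right)\right)\right)^{2} = \left(\left(-2\right) 0 \cdot 4 + \left(-1 + 1 \left(-5\right)\right)\right)^{2} = \left(0 - 6\right)^{2} = \left(-6\right)^{2} = 36$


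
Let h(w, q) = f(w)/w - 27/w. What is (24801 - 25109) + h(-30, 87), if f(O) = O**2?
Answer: -3371/10 ≈ -337.10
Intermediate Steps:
h(w, q) = w - 27/w (h(w, q) = w**2/w - 27/w = w - 27/w)
(24801 - 25109) + h(-30, 87) = (24801 - 25109) + (-30 - 27/(-30)) = -308 + (-30 - 27*(-1/30)) = -308 + (-30 + 9/10) = -308 - 291/10 = -3371/10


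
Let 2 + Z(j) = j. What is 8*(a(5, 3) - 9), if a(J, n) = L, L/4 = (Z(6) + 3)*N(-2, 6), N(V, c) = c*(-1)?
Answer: -1416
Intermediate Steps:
N(V, c) = -c
Z(j) = -2 + j
L = -168 (L = 4*(((-2 + 6) + 3)*(-1*6)) = 4*((4 + 3)*(-6)) = 4*(7*(-6)) = 4*(-42) = -168)
a(J, n) = -168
8*(a(5, 3) - 9) = 8*(-168 - 9) = 8*(-177) = -1416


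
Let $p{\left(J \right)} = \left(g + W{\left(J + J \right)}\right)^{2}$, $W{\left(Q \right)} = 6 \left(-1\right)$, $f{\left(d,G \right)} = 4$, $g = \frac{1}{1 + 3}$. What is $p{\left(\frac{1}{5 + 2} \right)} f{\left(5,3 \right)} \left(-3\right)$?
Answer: $- \frac{1587}{4} \approx -396.75$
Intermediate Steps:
$g = \frac{1}{4} \approx 0.25$
$W{\left(Q \right)} = -6$
$p{\left(J \right)} = \frac{529}{16}$ ($p{\left(J \right)} = \left(\frac{1}{4} - 6\right)^{2} = \left(- \frac{23}{4}\right)^{2} = \frac{529}{16}$)
$p{\left(\frac{1}{5 + 2} \right)} f{\left(5,3 \right)} \left(-3\right) = \frac{529}{16} \cdot 4 \left(-3\right) = \frac{529}{4} \left(-3\right) = - \frac{1587}{4}$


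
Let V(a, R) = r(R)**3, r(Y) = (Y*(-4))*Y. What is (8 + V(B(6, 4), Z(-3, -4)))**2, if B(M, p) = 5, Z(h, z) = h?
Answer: 2176035904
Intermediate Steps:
r(Y) = -4*Y**2 (r(Y) = (-4*Y)*Y = -4*Y**2)
V(a, R) = -64*R**6 (V(a, R) = (-4*R**2)**3 = -64*R**6)
(8 + V(B(6, 4), Z(-3, -4)))**2 = (8 - 64*(-3)**6)**2 = (8 - 64*729)**2 = (8 - 46656)**2 = (-46648)**2 = 2176035904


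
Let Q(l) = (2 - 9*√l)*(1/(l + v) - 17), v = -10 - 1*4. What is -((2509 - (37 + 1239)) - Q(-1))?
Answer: -19007/15 + 768*I/5 ≈ -1267.1 + 153.6*I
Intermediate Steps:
v = -14 (v = -10 - 4 = -14)
Q(l) = (-17 + 1/(-14 + l))*(2 - 9*√l) (Q(l) = (2 - 9*√l)*(1/(l - 14) - 17) = (2 - 9*√l)*(1/(-14 + l) - 17) = (2 - 9*√l)*(-17 + 1/(-14 + l)) = (-17 + 1/(-14 + l))*(2 - 9*√l))
-((2509 - (37 + 1239)) - Q(-1)) = -((2509 - (37 + 1239)) - (478 - 2151*I - 34*(-1) + 153*(-1)^(3/2))/(-14 - 1)) = -((2509 - 1*1276) - (478 - 2151*I + 34 + 153*(-I))/(-15)) = -((2509 - 1276) - (-1)*(478 - 2151*I + 34 - 153*I)/15) = -(1233 - (-1)*(512 - 2304*I)/15) = -(1233 - (-512/15 + 768*I/5)) = -(1233 + (512/15 - 768*I/5)) = -(19007/15 - 768*I/5) = -19007/15 + 768*I/5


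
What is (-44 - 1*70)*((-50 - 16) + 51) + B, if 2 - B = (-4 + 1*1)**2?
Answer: 1703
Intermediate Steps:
B = -7 (B = 2 - (-4 + 1*1)**2 = 2 - (-4 + 1)**2 = 2 - 1*(-3)**2 = 2 - 1*9 = 2 - 9 = -7)
(-44 - 1*70)*((-50 - 16) + 51) + B = (-44 - 1*70)*((-50 - 16) + 51) - 7 = (-44 - 70)*(-66 + 51) - 7 = -114*(-15) - 7 = 1710 - 7 = 1703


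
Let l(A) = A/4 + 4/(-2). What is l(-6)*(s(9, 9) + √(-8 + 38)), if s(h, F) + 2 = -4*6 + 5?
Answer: 147/2 - 7*√30/2 ≈ 54.330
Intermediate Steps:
s(h, F) = -21 (s(h, F) = -2 + (-4*6 + 5) = -2 + (-24 + 5) = -2 - 19 = -21)
l(A) = -2 + A/4 (l(A) = A*(¼) + 4*(-½) = A/4 - 2 = -2 + A/4)
l(-6)*(s(9, 9) + √(-8 + 38)) = (-2 + (¼)*(-6))*(-21 + √(-8 + 38)) = (-2 - 3/2)*(-21 + √30) = -7*(-21 + √30)/2 = 147/2 - 7*√30/2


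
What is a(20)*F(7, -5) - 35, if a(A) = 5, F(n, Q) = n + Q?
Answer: -25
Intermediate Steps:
F(n, Q) = Q + n
a(20)*F(7, -5) - 35 = 5*(-5 + 7) - 35 = 5*2 - 35 = 10 - 35 = -25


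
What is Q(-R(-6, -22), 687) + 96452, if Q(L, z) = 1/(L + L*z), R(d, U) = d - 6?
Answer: 796307713/8256 ≈ 96452.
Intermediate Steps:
R(d, U) = -6 + d
Q(-R(-6, -22), 687) + 96452 = 1/(((-(-6 - 6)))*(1 + 687)) + 96452 = 1/(-1*(-12)*688) + 96452 = (1/688)/12 + 96452 = (1/12)*(1/688) + 96452 = 1/8256 + 96452 = 796307713/8256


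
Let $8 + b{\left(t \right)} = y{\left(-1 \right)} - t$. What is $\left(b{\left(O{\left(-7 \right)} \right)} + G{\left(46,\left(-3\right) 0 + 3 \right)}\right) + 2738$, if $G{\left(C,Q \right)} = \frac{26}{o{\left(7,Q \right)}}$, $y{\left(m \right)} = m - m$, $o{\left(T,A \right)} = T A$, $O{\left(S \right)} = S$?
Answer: $\frac{57503}{21} \approx 2738.2$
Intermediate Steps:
$o{\left(T,A \right)} = A T$
$y{\left(m \right)} = 0$
$G{\left(C,Q \right)} = \frac{26}{7 Q}$ ($G{\left(C,Q \right)} = \frac{26}{Q 7} = \frac{26}{7 Q}$)
$b{\left(t \right)} = -8 - t$ ($b{\left(t \right)} = -8 + \left(0 - t\right) = -8 - t$)
$\left(b{\left(O{\left(-7 \right)} \right)} + G{\left(46,\left(-3\right) 0 + 3 \right)}\right) + 2738 = \left(\left(-8 - -7\right) + \frac{26}{7 \left(\left(-3\right) 0 + 3\right)}\right) + 2738 = \left(\left(-8 + 7\right) + \frac{26}{7 \left(0 + 3\right)}\right) + 2738 = \left(-1 + \frac{26}{7 \cdot 3}\right) + 2738 = \left(-1 + \frac{26}{7} \cdot \frac{1}{3}\right) + 2738 = \left(-1 + \frac{26}{21}\right) + 2738 = \frac{5}{21} + 2738 = \frac{57503}{21}$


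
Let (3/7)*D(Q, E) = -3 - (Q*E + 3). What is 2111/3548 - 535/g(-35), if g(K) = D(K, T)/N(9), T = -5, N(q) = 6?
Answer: 36841877/4495316 ≈ 8.1956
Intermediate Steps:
D(Q, E) = -14 - 7*E*Q/3 (D(Q, E) = 7*(-3 - (Q*E + 3))/3 = 7*(-3 - (E*Q + 3))/3 = 7*(-3 - (3 + E*Q))/3 = 7*(-3 + (-3 - E*Q))/3 = 7*(-6 - E*Q)/3 = -14 - 7*E*Q/3)
g(K) = -7/3 + 35*K/18 (g(K) = (-14 - 7/3*(-5)*K)/6 = (-14 + 35*K/3)*(⅙) = -7/3 + 35*K/18)
2111/3548 - 535/g(-35) = 2111/3548 - 535/(-7/3 + (35/18)*(-35)) = 2111*(1/3548) - 535/(-7/3 - 1225/18) = 2111/3548 - 535/(-1267/18) = 2111/3548 - 535*(-18/1267) = 2111/3548 + 9630/1267 = 36841877/4495316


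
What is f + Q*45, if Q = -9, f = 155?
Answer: -250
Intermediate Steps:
f + Q*45 = 155 - 9*45 = 155 - 405 = -250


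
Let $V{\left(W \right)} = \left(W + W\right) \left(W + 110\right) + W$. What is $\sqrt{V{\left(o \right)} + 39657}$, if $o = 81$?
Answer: $2 \sqrt{17670} \approx 265.86$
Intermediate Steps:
$V{\left(W \right)} = W + 2 W \left(110 + W\right)$ ($V{\left(W \right)} = 2 W \left(110 + W\right) + W = W + 2 W \left(110 + W\right)$)
$\sqrt{V{\left(o \right)} + 39657} = \sqrt{81 \left(221 + 2 \cdot 81\right) + 39657} = \sqrt{81 \left(221 + 162\right) + 39657} = \sqrt{81 \cdot 383 + 39657} = \sqrt{31023 + 39657} = \sqrt{70680} = 2 \sqrt{17670}$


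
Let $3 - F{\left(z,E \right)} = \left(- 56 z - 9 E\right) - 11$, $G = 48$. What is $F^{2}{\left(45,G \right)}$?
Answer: $8797156$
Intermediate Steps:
$F{\left(z,E \right)} = 14 + 9 E + 56 z$ ($F{\left(z,E \right)} = 3 - \left(\left(- 56 z - 9 E\right) - 11\right) = 3 - \left(-11 - 56 z - 9 E\right) = 3 + \left(11 + 9 E + 56 z\right) = 14 + 9 E + 56 z$)
$F^{2}{\left(45,G \right)} = \left(14 + 9 \cdot 48 + 56 \cdot 45\right)^{2} = \left(14 + 432 + 2520\right)^{2} = 2966^{2} = 8797156$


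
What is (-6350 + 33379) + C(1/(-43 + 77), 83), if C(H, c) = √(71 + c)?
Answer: 27029 + √154 ≈ 27041.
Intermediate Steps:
(-6350 + 33379) + C(1/(-43 + 77), 83) = (-6350 + 33379) + √(71 + 83) = 27029 + √154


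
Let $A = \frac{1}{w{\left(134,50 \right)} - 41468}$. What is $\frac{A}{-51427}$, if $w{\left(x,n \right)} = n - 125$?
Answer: $\frac{1}{2136431861} \approx 4.6807 \cdot 10^{-10}$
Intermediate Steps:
$w{\left(x,n \right)} = -125 + n$
$A = - \frac{1}{41543}$ ($A = \frac{1}{\left(-125 + 50\right) - 41468} = \frac{1}{-75 - 41468} = \frac{1}{-41543} = - \frac{1}{41543} \approx -2.4071 \cdot 10^{-5}$)
$\frac{A}{-51427} = - \frac{1}{41543 \left(-51427\right)} = \left(- \frac{1}{41543}\right) \left(- \frac{1}{51427}\right) = \frac{1}{2136431861}$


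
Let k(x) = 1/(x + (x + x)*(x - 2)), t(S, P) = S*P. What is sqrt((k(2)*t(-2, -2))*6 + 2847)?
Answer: sqrt(2859) ≈ 53.470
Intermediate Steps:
t(S, P) = P*S
k(x) = 1/(x + 2*x*(-2 + x)) (k(x) = 1/(x + (2*x)*(-2 + x)) = 1/(x + 2*x*(-2 + x)))
sqrt((k(2)*t(-2, -2))*6 + 2847) = sqrt(((1/(2*(-3 + 2*2)))*(-2*(-2)))*6 + 2847) = sqrt(((1/(2*(-3 + 4)))*4)*6 + 2847) = sqrt((((1/2)/1)*4)*6 + 2847) = sqrt((((1/2)*1)*4)*6 + 2847) = sqrt(((1/2)*4)*6 + 2847) = sqrt(2*6 + 2847) = sqrt(12 + 2847) = sqrt(2859)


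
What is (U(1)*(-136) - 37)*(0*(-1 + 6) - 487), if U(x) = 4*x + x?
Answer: 349179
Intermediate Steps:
U(x) = 5*x
(U(1)*(-136) - 37)*(0*(-1 + 6) - 487) = ((5*1)*(-136) - 37)*(0*(-1 + 6) - 487) = (5*(-136) - 37)*(0*5 - 487) = (-680 - 37)*(0 - 487) = -717*(-487) = 349179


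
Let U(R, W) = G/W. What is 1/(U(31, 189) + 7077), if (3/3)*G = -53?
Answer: 189/1337500 ≈ 0.00014131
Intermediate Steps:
G = -53
U(R, W) = -53/W
1/(U(31, 189) + 7077) = 1/(-53/189 + 7077) = 1/(1337500/189) = 189/1337500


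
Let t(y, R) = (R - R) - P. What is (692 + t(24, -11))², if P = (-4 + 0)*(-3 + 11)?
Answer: 524176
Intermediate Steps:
P = -32 (P = -4*8 = -32)
t(y, R) = 32 (t(y, R) = (R - R) - 1*(-32) = 0 + 32 = 32)
(692 + t(24, -11))² = (692 + 32)² = 724² = 524176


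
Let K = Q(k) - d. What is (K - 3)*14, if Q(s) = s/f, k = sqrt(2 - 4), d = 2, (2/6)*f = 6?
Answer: -70 + 7*I*sqrt(2)/9 ≈ -70.0 + 1.0999*I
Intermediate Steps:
f = 18 (f = 3*6 = 18)
k = I*sqrt(2) (k = sqrt(-2) = I*sqrt(2) ≈ 1.4142*I)
Q(s) = s/18
K = -2 + I*sqrt(2)/18 (K = (I*sqrt(2))/18 - 1*2 = I*sqrt(2)/18 - 2 = -2 + I*sqrt(2)/18 ≈ -2.0 + 0.078567*I)
(K - 3)*14 = ((-2 + I*sqrt(2)/18) - 3)*14 = (-5 + I*sqrt(2)/18)*14 = -70 + 7*I*sqrt(2)/9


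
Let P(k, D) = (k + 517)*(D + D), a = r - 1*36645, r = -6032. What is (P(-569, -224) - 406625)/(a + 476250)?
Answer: -383329/433573 ≈ -0.88412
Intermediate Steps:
a = -42677 (a = -6032 - 1*36645 = -6032 - 36645 = -42677)
P(k, D) = 2*D*(517 + k) (P(k, D) = (517 + k)*(2*D) = 2*D*(517 + k))
(P(-569, -224) - 406625)/(a + 476250) = (2*(-224)*(517 - 569) - 406625)/(-42677 + 476250) = (2*(-224)*(-52) - 406625)/433573 = (23296 - 406625)*(1/433573) = -383329*1/433573 = -383329/433573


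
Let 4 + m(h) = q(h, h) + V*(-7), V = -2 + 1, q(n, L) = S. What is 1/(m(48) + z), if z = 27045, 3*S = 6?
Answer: 1/27050 ≈ 3.6969e-5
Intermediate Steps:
S = 2 (S = (1/3)*6 = 2)
q(n, L) = 2
V = -1
m(h) = 5 (m(h) = -4 + (2 - 1*(-7)) = -4 + (2 + 7) = -4 + 9 = 5)
1/(m(48) + z) = 1/(5 + 27045) = 1/27050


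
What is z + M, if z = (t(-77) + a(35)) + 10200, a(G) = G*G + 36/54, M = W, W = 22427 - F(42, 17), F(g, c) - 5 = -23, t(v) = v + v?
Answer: 101150/3 ≈ 33717.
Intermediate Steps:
t(v) = 2*v
F(g, c) = -18 (F(g, c) = 5 - 23 = -18)
W = 22445 (W = 22427 - 1*(-18) = 22427 + 18 = 22445)
M = 22445
a(G) = ⅔ + G² (a(G) = G² + 36*(1/54) = G² + ⅔ = ⅔ + G²)
z = 33815/3 (z = (2*(-77) + (⅔ + 35²)) + 10200 = (-154 + (⅔ + 1225)) + 10200 = (-154 + 3677/3) + 10200 = 3215/3 + 10200 = 33815/3 ≈ 11272.)
z + M = 33815/3 + 22445 = 101150/3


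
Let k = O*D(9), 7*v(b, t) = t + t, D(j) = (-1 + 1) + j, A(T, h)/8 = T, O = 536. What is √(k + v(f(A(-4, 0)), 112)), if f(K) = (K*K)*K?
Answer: 2*√1214 ≈ 69.685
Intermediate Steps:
A(T, h) = 8*T
D(j) = j (D(j) = 0 + j = j)
f(K) = K³ (f(K) = K²*K = K³)
v(b, t) = 2*t/7 (v(b, t) = (t + t)/7 = (2*t)/7 = 2*t/7)
k = 4824 (k = 536*9 = 4824)
√(k + v(f(A(-4, 0)), 112)) = √(4824 + (2/7)*112) = √(4824 + 32) = √4856 = 2*√1214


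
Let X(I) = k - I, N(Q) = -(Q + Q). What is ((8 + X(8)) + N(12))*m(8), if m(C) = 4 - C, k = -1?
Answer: 100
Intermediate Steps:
N(Q) = -2*Q
X(I) = -1 - I
((8 + X(8)) + N(12))*m(8) = ((8 + (-1 - 1*8)) - 2*12)*(4 - 1*8) = ((8 + (-1 - 8)) - 24)*(4 - 8) = ((8 - 9) - 24)*(-4) = (-1 - 24)*(-4) = -25*(-4) = 100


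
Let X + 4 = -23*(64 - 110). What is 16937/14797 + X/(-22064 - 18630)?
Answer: 336819120/301074559 ≈ 1.1187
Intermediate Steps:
X = 1054 (X = -4 - 23*(64 - 110) = -4 - 23*(-46) = -4 + 1058 = 1054)
16937/14797 + X/(-22064 - 18630) = 16937/14797 + 1054/(-22064 - 18630) = 16937*(1/14797) + 1054/(-40694) = 16937/14797 + 1054*(-1/40694) = 16937/14797 - 527/20347 = 336819120/301074559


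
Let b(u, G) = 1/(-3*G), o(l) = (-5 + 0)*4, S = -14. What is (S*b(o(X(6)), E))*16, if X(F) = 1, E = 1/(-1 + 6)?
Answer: 1120/3 ≈ 373.33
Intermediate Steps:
E = 1/5 ≈ 0.20000
o(l) = -20 (o(l) = -5*4 = -20)
b(u, G) = -1/(3*G)
(S*b(o(X(6)), E))*16 = -(-14)/(3*1/5)*16 = -(-14)*5/3*16 = -14*(-5/3)*16 = (70/3)*16 = 1120/3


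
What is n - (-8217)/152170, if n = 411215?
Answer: 62574594767/152170 ≈ 4.1122e+5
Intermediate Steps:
n - (-8217)/152170 = 411215 - (-8217)/152170 = 411215 - 1*(-8217/152170) = 411215 + 8217/152170 = 62574594767/152170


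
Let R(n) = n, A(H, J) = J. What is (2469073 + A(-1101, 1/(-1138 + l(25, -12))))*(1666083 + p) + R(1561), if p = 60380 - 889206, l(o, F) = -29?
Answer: 2412479178756517/1167 ≈ 2.0672e+12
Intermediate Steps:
p = -828826
(2469073 + A(-1101, 1/(-1138 + l(25, -12))))*(1666083 + p) + R(1561) = (2469073 + 1/(-1138 - 29))*(1666083 - 828826) + 1561 = (2469073 + 1/(-1167))*837257 + 1561 = (2469073 - 1/1167)*837257 + 1561 = (2881408190/1167)*837257 + 1561 = 2412479176934830/1167 + 1561 = 2412479178756517/1167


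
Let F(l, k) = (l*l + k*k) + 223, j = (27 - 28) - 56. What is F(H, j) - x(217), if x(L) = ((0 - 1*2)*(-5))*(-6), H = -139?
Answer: 22853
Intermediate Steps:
j = -57 (j = -1 - 56 = -57)
F(l, k) = 223 + k² + l² (F(l, k) = (l² + k²) + 223 = (k² + l²) + 223 = 223 + k² + l²)
x(L) = -60 (x(L) = ((0 - 2)*(-5))*(-6) = -2*(-5)*(-6) = 10*(-6) = -60)
F(H, j) - x(217) = (223 + (-57)² + (-139)²) - 1*(-60) = (223 + 3249 + 19321) + 60 = 22793 + 60 = 22853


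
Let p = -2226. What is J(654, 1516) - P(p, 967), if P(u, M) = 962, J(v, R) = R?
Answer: 554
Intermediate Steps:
J(654, 1516) - P(p, 967) = 1516 - 1*962 = 1516 - 962 = 554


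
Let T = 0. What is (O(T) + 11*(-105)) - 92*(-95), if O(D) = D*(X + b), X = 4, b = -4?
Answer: 7585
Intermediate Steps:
O(D) = 0 (O(D) = D*(4 - 4) = D*0 = 0)
(O(T) + 11*(-105)) - 92*(-95) = (0 + 11*(-105)) - 92*(-95) = (0 - 1155) - 1*(-8740) = -1155 + 8740 = 7585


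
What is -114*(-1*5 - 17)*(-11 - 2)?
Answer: -32604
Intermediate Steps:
-114*(-1*5 - 17)*(-11 - 2) = -114*(-5 - 17)*(-13) = -(-2508)*(-13) = -114*286 = -32604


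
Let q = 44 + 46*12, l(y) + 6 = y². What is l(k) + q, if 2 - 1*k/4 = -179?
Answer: 524766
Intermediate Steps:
k = 724 (k = 8 - 4*(-179) = 8 + 716 = 724)
l(y) = -6 + y²
q = 596 (q = 44 + 552 = 596)
l(k) + q = (-6 + 724²) + 596 = (-6 + 524176) + 596 = 524170 + 596 = 524766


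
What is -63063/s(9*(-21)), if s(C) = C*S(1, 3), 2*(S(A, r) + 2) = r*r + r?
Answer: 1001/12 ≈ 83.417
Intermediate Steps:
S(A, r) = -2 + r/2 + r²/2 (S(A, r) = -2 + (r*r + r)/2 = -2 + (r² + r)/2 = -2 + (r + r²)/2 = -2 + (r/2 + r²/2) = -2 + r/2 + r²/2)
s(C) = 4*C (s(C) = C*(-2 + (½)*3 + (½)*3²) = C*(-2 + 3/2 + (½)*9) = C*(-2 + 3/2 + 9/2) = C*4 = 4*C)
-63063/s(9*(-21)) = -63063/(4*(9*(-21))) = -63063/(4*(-189)) = -63063/(-756) = -63063*(-1/756) = 1001/12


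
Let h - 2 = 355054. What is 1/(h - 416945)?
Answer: -1/61889 ≈ -1.6158e-5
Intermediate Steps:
h = 355056 (h = 2 + 355054 = 355056)
1/(h - 416945) = 1/(355056 - 416945) = 1/(-61889) = -1/61889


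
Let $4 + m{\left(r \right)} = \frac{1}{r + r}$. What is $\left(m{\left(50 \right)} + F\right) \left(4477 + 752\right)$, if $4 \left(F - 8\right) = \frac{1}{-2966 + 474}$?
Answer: $\frac{746452449}{35600} \approx 20968.0$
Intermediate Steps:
$m{\left(r \right)} = -4 + \frac{1}{2 r}$ ($m{\left(r \right)} = -4 + \frac{1}{r + r} = -4 + \frac{1}{2 r}$)
$F = \frac{79743}{9968}$ ($F = 8 + \frac{1}{4 \left(-2966 + 474\right)} = 8 + \frac{1}{4 \left(-2492\right)} = 8 + \frac{1}{4} \left(- \frac{1}{2492}\right) = 8 - \frac{1}{9968} = \frac{79743}{9968} \approx 7.9999$)
$\left(m{\left(50 \right)} + F\right) \left(4477 + 752\right) = \left(\left(-4 + \frac{1}{2 \cdot 50}\right) + \frac{79743}{9968}\right) \left(4477 + 752\right) = \left(\left(-4 + \frac{1}{2} \cdot \frac{1}{50}\right) + \frac{79743}{9968}\right) 5229 = \left(\left(-4 + \frac{1}{100}\right) + \frac{79743}{9968}\right) 5229 = \left(- \frac{399}{100} + \frac{79743}{9968}\right) 5229 = \frac{999267}{249200} \cdot 5229 = \frac{746452449}{35600}$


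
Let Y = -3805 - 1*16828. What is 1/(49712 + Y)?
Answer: 1/29079 ≈ 3.4389e-5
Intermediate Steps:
Y = -20633 (Y = -3805 - 16828 = -20633)
1/(49712 + Y) = 1/(49712 - 20633) = 1/29079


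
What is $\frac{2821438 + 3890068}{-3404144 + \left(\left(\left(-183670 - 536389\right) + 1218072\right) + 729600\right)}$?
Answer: $- \frac{6711506}{2176531} \approx -3.0836$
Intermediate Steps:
$\frac{2821438 + 3890068}{-3404144 + \left(\left(\left(-183670 - 536389\right) + 1218072\right) + 729600\right)} = \frac{6711506}{-3404144 + \left(\left(\left(-183670 - 536389\right) + 1218072\right) + 729600\right)} = \frac{6711506}{-3404144 + \left(\left(-720059 + 1218072\right) + 729600\right)} = \frac{6711506}{-3404144 + \left(498013 + 729600\right)} = \frac{6711506}{-3404144 + 1227613} = \frac{6711506}{-2176531} = 6711506 \left(- \frac{1}{2176531}\right) = - \frac{6711506}{2176531}$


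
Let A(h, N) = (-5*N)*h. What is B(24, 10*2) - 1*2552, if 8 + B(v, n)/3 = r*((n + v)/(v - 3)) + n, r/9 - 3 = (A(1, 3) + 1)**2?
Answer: 61192/7 ≈ 8741.7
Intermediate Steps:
A(h, N) = -5*N*h
r = 1791 (r = 27 + 9*(-5*3*1 + 1)**2 = 27 + 9*(-15 + 1)**2 = 27 + 9*(-14)**2 = 27 + 9*196 = 27 + 1764 = 1791)
B(v, n) = -24 + 3*n + 5373*(n + v)/(-3 + v) (B(v, n) = -24 + 3*(1791*((n + v)/(v - 3)) + n) = -24 + 3*(1791*((n + v)/(-3 + v)) + n) = -24 + 3*(1791*(n + v)/(-3 + v) + n) = -24 + 3*(n + 1791*(n + v)/(-3 + v)) = -24 + (3*n + 5373*(n + v)/(-3 + v)) = -24 + 3*n + 5373*(n + v)/(-3 + v))
B(24, 10*2) - 1*2552 = 3*(24 + 1783*24 + 1788*(10*2) + (10*2)*24)/(-3 + 24) - 1*2552 = 3*(24 + 42792 + 1788*20 + 20*24)/21 - 2552 = 3*(1/21)*(24 + 42792 + 35760 + 480) - 2552 = 3*(1/21)*79056 - 2552 = 79056/7 - 2552 = 61192/7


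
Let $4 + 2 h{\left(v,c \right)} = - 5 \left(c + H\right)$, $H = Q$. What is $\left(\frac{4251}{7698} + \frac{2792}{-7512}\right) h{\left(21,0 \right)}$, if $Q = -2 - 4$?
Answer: $\frac{5655377}{2409474} \approx 2.3471$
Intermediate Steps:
$Q = -6$
$H = -6$
$h{\left(v,c \right)} = 13 - \frac{5 c}{2}$ ($h{\left(v,c \right)} = -2 + \frac{\left(-5\right) \left(c - 6\right)}{2} = -2 + \frac{\left(-5\right) \left(-6 + c\right)}{2} = -2 + \frac{30 - 5 c}{2} = -2 - \left(-15 + \frac{5 c}{2}\right) = 13 - \frac{5 c}{2}$)
$\left(\frac{4251}{7698} + \frac{2792}{-7512}\right) h{\left(21,0 \right)} = \left(\frac{4251}{7698} + \frac{2792}{-7512}\right) \left(13 - 0\right) = \left(4251 \cdot \frac{1}{7698} + 2792 \left(- \frac{1}{7512}\right)\right) \left(13 + 0\right) = \left(\frac{1417}{2566} - \frac{349}{939}\right) 13 = \frac{435029}{2409474} \cdot 13 = \frac{5655377}{2409474}$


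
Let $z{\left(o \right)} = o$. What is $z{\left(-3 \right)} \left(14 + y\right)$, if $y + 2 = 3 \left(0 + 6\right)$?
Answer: $-90$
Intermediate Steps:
$y = 16$ ($y = -2 + 3 \left(0 + 6\right) = -2 + 3 \cdot 6 = -2 + 18 = 16$)
$z{\left(-3 \right)} \left(14 + y\right) = - 3 \left(14 + 16\right) = \left(-3\right) 30 = -90$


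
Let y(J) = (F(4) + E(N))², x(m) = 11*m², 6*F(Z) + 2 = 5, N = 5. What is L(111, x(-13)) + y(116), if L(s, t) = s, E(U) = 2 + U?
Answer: 669/4 ≈ 167.25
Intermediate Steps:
F(Z) = ½ (F(Z) = -⅓ + (⅙)*5 = -⅓ + ⅚ = ½)
y(J) = 225/4 (y(J) = (½ + (2 + 5))² = (½ + 7)² = (15/2)² = 225/4)
L(111, x(-13)) + y(116) = 111 + 225/4 = 669/4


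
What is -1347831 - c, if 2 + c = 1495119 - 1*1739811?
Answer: -1103137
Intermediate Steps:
c = -244694 (c = -2 + (1495119 - 1*1739811) = -2 + (1495119 - 1739811) = -2 - 244692 = -244694)
-1347831 - c = -1347831 - 1*(-244694) = -1347831 + 244694 = -1103137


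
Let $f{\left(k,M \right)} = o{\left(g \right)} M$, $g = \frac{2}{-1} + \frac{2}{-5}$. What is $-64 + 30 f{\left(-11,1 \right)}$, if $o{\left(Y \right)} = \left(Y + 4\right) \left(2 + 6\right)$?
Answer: $320$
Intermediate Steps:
$g = - \frac{12}{5}$ ($g = 2 \left(-1\right) + 2 \left(- \frac{1}{5}\right) = -2 - \frac{2}{5} = - \frac{12}{5} \approx -2.4$)
$o{\left(Y \right)} = 32 + 8 Y$ ($o{\left(Y \right)} = \left(4 + Y\right) 8 = 32 + 8 Y$)
$f{\left(k,M \right)} = \frac{64 M}{5}$ ($f{\left(k,M \right)} = \left(32 + 8 \left(- \frac{12}{5}\right)\right) M = \left(32 - \frac{96}{5}\right) M = \frac{64 M}{5}$)
$-64 + 30 f{\left(-11,1 \right)} = -64 + 30 \cdot \frac{64}{5} \cdot 1 = -64 + 30 \cdot \frac{64}{5} = -64 + 384 = 320$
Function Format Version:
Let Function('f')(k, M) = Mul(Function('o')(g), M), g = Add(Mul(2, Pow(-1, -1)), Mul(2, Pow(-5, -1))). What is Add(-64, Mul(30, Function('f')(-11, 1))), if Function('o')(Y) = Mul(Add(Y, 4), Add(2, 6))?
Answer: 320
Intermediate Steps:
g = Rational(-12, 5) (g = Add(Mul(2, -1), Mul(2, Rational(-1, 5))) = Add(-2, Rational(-2, 5)) = Rational(-12, 5) ≈ -2.4000)
Function('o')(Y) = Add(32, Mul(8, Y)) (Function('o')(Y) = Mul(Add(4, Y), 8) = Add(32, Mul(8, Y)))
Function('f')(k, M) = Mul(Rational(64, 5), M) (Function('f')(k, M) = Mul(Add(32, Mul(8, Rational(-12, 5))), M) = Mul(Add(32, Rational(-96, 5)), M) = Mul(Rational(64, 5), M))
Add(-64, Mul(30, Function('f')(-11, 1))) = Add(-64, Mul(30, Mul(Rational(64, 5), 1))) = Add(-64, Mul(30, Rational(64, 5))) = Add(-64, 384) = 320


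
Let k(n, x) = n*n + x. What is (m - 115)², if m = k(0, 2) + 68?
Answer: 2025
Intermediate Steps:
k(n, x) = x + n² (k(n, x) = n² + x = x + n²)
m = 70 (m = (2 + 0²) + 68 = (2 + 0) + 68 = 2 + 68 = 70)
(m - 115)² = (70 - 115)² = (-45)² = 2025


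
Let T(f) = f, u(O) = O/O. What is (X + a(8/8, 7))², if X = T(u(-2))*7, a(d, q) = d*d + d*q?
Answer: 225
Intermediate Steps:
a(d, q) = d² + d*q
u(O) = 1
X = 7 (X = 1*7 = 7)
(X + a(8/8, 7))² = (7 + (8/8)*(8/8 + 7))² = (7 + (8*(⅛))*(8*(⅛) + 7))² = (7 + 1*(1 + 7))² = (7 + 1*8)² = (7 + 8)² = 15² = 225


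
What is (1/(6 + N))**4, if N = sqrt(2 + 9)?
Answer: (6 + sqrt(11))**(-4) ≈ 0.00013273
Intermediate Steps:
N = sqrt(11) ≈ 3.3166
(1/(6 + N))**4 = (1/(6 + sqrt(11)))**4 = (6 + sqrt(11))**(-4)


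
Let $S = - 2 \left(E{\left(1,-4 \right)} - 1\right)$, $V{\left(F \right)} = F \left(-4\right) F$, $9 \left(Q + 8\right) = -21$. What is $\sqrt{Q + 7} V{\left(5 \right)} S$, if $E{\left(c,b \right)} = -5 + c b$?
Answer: $- \frac{2000 i \sqrt{30}}{3} \approx - 3651.5 i$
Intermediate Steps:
$Q = - \frac{31}{3}$ ($Q = -8 + \frac{1}{9} \left(-21\right) = -8 - \frac{7}{3} = - \frac{31}{3} \approx -10.333$)
$E{\left(c,b \right)} = -5 + b c$
$V{\left(F \right)} = - 4 F^{2}$ ($V{\left(F \right)} = - 4 F F = - 4 F^{2}$)
$S = 20$ ($S = - 2 \left(\left(-5 - 4\right) - 1\right) = - 2 \left(-9 - 1\right) = \left(-2\right) \left(-10\right) = 20$)
$\sqrt{Q + 7} V{\left(5 \right)} S = \sqrt{- \frac{31}{3} + 7} \left(- 4 \cdot 5^{2}\right) 20 = \sqrt{- \frac{10}{3}} \left(\left(-4\right) 25\right) 20 = \frac{i \sqrt{30}}{3} \left(-100\right) 20 = - \frac{100 i \sqrt{30}}{3} \cdot 20 = - \frac{2000 i \sqrt{30}}{3}$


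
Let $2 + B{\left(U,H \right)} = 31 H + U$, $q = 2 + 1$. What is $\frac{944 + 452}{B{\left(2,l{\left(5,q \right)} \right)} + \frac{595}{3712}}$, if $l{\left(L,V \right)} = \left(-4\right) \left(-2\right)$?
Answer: $\frac{5181952}{921171} \approx 5.6254$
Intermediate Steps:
$q = 3$
$l{\left(L,V \right)} = 8$
$B{\left(U,H \right)} = -2 + U + 31 H$ ($B{\left(U,H \right)} = -2 + \left(31 H + U\right) = -2 + \left(U + 31 H\right) = -2 + U + 31 H$)
$\frac{944 + 452}{B{\left(2,l{\left(5,q \right)} \right)} + \frac{595}{3712}} = \frac{944 + 452}{\left(-2 + 2 + 31 \cdot 8\right) + \frac{595}{3712}} = \frac{1396}{\left(-2 + 2 + 248\right) + 595 \cdot \frac{1}{3712}} = \frac{1396}{248 + \frac{595}{3712}} = \frac{1396}{\frac{921171}{3712}} = 1396 \cdot \frac{3712}{921171} = \frac{5181952}{921171}$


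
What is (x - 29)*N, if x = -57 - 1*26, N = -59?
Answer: 6608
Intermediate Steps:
x = -83 (x = -57 - 26 = -83)
(x - 29)*N = (-83 - 29)*(-59) = -112*(-59) = 6608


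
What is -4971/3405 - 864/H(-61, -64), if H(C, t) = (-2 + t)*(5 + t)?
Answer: -1238833/736615 ≈ -1.6818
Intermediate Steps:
-4971/3405 - 864/H(-61, -64) = -4971/3405 - 864/(-10 + (-64)² + 3*(-64)) = -4971*1/3405 - 864/(-10 + 4096 - 192) = -1657/1135 - 864/3894 = -1657/1135 - 864*1/3894 = -1657/1135 - 144/649 = -1238833/736615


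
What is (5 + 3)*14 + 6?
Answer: 118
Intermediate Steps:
(5 + 3)*14 + 6 = 8*14 + 6 = 112 + 6 = 118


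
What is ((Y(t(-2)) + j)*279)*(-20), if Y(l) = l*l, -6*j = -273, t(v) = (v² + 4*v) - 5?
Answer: -705870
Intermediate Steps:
t(v) = -5 + v² + 4*v
j = 91/2 (j = -⅙*(-273) = 91/2 ≈ 45.500)
Y(l) = l²
((Y(t(-2)) + j)*279)*(-20) = (((-5 + (-2)² + 4*(-2))² + 91/2)*279)*(-20) = (((-5 + 4 - 8)² + 91/2)*279)*(-20) = (((-9)² + 91/2)*279)*(-20) = ((81 + 91/2)*279)*(-20) = ((253/2)*279)*(-20) = (70587/2)*(-20) = -705870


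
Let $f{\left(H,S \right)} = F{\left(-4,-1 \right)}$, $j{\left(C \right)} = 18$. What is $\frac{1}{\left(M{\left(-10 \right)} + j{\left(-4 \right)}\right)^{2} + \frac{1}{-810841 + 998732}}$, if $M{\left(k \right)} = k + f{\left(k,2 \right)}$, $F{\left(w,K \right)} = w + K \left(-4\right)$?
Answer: $\frac{187891}{12025025} \approx 0.015625$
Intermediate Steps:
$F{\left(w,K \right)} = w - 4 K$
$f{\left(H,S \right)} = 0$ ($f{\left(H,S \right)} = -4 - -4 = -4 + 4 = 0$)
$M{\left(k \right)} = k$ ($M{\left(k \right)} = k + 0 = k$)
$\frac{1}{\left(M{\left(-10 \right)} + j{\left(-4 \right)}\right)^{2} + \frac{1}{-810841 + 998732}} = \frac{1}{\left(-10 + 18\right)^{2} + \frac{1}{-810841 + 998732}} = \frac{1}{8^{2} + \frac{1}{187891}} = \frac{1}{64 + \frac{1}{187891}} = \frac{1}{\frac{12025025}{187891}} = \frac{187891}{12025025}$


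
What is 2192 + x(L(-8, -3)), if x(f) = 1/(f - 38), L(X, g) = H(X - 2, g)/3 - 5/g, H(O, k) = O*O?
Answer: 6575/3 ≈ 2191.7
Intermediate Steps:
H(O, k) = O²
L(X, g) = -5/g + (-2 + X)²/3 (L(X, g) = (X - 2)²/3 - 5/g = (-2 + X)²*(⅓) - 5/g = (-2 + X)²/3 - 5/g = -5/g + (-2 + X)²/3)
x(f) = 1/(-38 + f)
2192 + x(L(-8, -3)) = 2192 + 1/(-38 + (-5/(-3) + (-2 - 8)²/3)) = 2192 + 1/(-38 + (-5*(-⅓) + (⅓)*(-10)²)) = 2192 + 1/(-38 + (5/3 + (⅓)*100)) = 2192 + 1/(-38 + (5/3 + 100/3)) = 2192 + 1/(-38 + 35) = 2192 + 1/(-3) = 2192 - ⅓ = 6575/3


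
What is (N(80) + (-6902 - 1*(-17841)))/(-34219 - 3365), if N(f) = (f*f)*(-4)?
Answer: 181/464 ≈ 0.39009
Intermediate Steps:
N(f) = -4*f**2 (N(f) = f**2*(-4) = -4*f**2)
(N(80) + (-6902 - 1*(-17841)))/(-34219 - 3365) = (-4*80**2 + (-6902 - 1*(-17841)))/(-34219 - 3365) = (-4*6400 + (-6902 + 17841))/(-37584) = (-25600 + 10939)*(-1/37584) = -14661*(-1/37584) = 181/464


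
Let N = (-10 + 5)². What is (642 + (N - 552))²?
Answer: 13225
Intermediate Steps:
N = 25 (N = (-5)² = 25)
(642 + (N - 552))² = (642 + (25 - 552))² = (642 - 527)² = 115² = 13225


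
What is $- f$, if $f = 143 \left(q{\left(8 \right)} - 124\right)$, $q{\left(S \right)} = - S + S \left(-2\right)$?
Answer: $21164$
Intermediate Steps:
$q{\left(S \right)} = - 3 S$ ($q{\left(S \right)} = - S - 2 S = - 3 S$)
$f = -21164$ ($f = 143 \left(\left(-3\right) 8 - 124\right) = 143 \left(-24 - 124\right) = 143 \left(-148\right) = -21164$)
$- f = \left(-1\right) \left(-21164\right) = 21164$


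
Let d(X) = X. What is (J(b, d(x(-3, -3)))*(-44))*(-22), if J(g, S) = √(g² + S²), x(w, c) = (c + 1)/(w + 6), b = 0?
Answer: 1936/3 ≈ 645.33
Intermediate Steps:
x(w, c) = (1 + c)/(6 + w)
J(g, S) = √(S² + g²)
(J(b, d(x(-3, -3)))*(-44))*(-22) = (√(((1 - 3)/(6 - 3))² + 0²)*(-44))*(-22) = (√((-2/3)² + 0)*(-44))*(-22) = (√(((⅓)*(-2))² + 0)*(-44))*(-22) = (√((-⅔)² + 0)*(-44))*(-22) = (√(4/9 + 0)*(-44))*(-22) = (√(4/9)*(-44))*(-22) = ((⅔)*(-44))*(-22) = -88/3*(-22) = 1936/3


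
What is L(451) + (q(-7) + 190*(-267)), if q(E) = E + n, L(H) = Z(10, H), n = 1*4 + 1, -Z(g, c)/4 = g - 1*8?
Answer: -50740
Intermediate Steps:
Z(g, c) = 32 - 4*g (Z(g, c) = -4*(g - 1*8) = -4*(g - 8) = -4*(-8 + g) = 32 - 4*g)
n = 5 (n = 4 + 1 = 5)
L(H) = -8 (L(H) = 32 - 4*10 = 32 - 40 = -8)
q(E) = 5 + E (q(E) = E + 5 = 5 + E)
L(451) + (q(-7) + 190*(-267)) = -8 + ((5 - 7) + 190*(-267)) = -8 + (-2 - 50730) = -8 - 50732 = -50740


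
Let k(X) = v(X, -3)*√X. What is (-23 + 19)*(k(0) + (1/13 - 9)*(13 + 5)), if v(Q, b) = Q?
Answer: 8352/13 ≈ 642.46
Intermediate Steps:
k(X) = X^(3/2) (k(X) = X*√X = X^(3/2))
(-23 + 19)*(k(0) + (1/13 - 9)*(13 + 5)) = (-23 + 19)*(0^(3/2) + (1/13 - 9)*(13 + 5)) = -4*(0 + (1/13 - 9)*18) = -4*(0 - 116/13*18) = -4*(0 - 2088/13) = -4*(-2088/13) = 8352/13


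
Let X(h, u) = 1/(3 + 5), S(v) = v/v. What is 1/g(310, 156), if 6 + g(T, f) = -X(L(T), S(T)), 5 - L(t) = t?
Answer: -8/49 ≈ -0.16327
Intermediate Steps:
L(t) = 5 - t
S(v) = 1
X(h, u) = ⅛ (X(h, u) = 1/8 = ⅛)
g(T, f) = -49/8 (g(T, f) = -6 - 1*⅛ = -6 - ⅛ = -49/8)
1/g(310, 156) = 1/(-49/8) = -8/49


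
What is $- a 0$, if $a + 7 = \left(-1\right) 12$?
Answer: $0$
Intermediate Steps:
$a = -19$ ($a = -7 - 12 = -19$)
$- a 0 = \left(-1\right) \left(-19\right) 0 = 19 \cdot 0 = 0$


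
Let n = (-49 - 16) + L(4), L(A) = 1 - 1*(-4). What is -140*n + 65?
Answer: 8465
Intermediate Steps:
L(A) = 5 (L(A) = 1 + 4 = 5)
n = -60 (n = (-49 - 16) + 5 = -65 + 5 = -60)
-140*n + 65 = -140*(-60) + 65 = 8400 + 65 = 8465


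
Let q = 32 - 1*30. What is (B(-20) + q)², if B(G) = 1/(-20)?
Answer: 1521/400 ≈ 3.8025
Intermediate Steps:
B(G) = -1/20
q = 2 (q = 32 - 30 = 2)
(B(-20) + q)² = (-1/20 + 2)² = (39/20)² = 1521/400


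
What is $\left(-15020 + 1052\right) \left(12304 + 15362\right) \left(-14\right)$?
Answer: $5410141632$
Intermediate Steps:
$\left(-15020 + 1052\right) \left(12304 + 15362\right) \left(-14\right) = \left(-13968\right) 27666 \left(-14\right) = \left(-386438688\right) \left(-14\right) = 5410141632$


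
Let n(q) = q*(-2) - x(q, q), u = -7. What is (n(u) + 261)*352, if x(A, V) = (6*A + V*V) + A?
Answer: 96800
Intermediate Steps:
x(A, V) = V² + 7*A (x(A, V) = (6*A + V²) + A = (V² + 6*A) + A = V² + 7*A)
n(q) = -q² - 9*q (n(q) = q*(-2) - (q² + 7*q) = -2*q + (-q² - 7*q) = -q² - 9*q)
(n(u) + 261)*352 = (-7*(-9 - 1*(-7)) + 261)*352 = (-7*(-9 + 7) + 261)*352 = (-7*(-2) + 261)*352 = (14 + 261)*352 = 275*352 = 96800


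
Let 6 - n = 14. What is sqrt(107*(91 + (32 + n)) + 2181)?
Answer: sqrt(14486) ≈ 120.36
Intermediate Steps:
n = -8 (n = 6 - 1*14 = 6 - 14 = -8)
sqrt(107*(91 + (32 + n)) + 2181) = sqrt(107*(91 + (32 - 8)) + 2181) = sqrt(107*(91 + 24) + 2181) = sqrt(107*115 + 2181) = sqrt(12305 + 2181) = sqrt(14486)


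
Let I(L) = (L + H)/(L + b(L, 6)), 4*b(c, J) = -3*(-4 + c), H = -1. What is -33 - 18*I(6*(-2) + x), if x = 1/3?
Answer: 2703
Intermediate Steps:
b(c, J) = 3 - 3*c/4 (b(c, J) = (-3*(-4 + c))/4 = (12 - 3*c)/4 = 3 - 3*c/4)
x = ⅓ (x = 1*(⅓) = ⅓ ≈ 0.33333)
I(L) = (-1 + L)/(3 + L/4) (I(L) = (L - 1)/(L + (3 - 3*L/4)) = (-1 + L)/(3 + L/4))
-33 - 18*I(6*(-2) + x) = -33 - 72*(-1 + (6*(-2) + ⅓))/(12 + (6*(-2) + ⅓)) = -33 - 72*(-1 + (-12 + ⅓))/(12 + (-12 + ⅓)) = -33 - 72*(-1 - 35/3)/(12 - 35/3) = -33 - 72*(-38)/(⅓*3) = -33 - 72*3*(-38)/3 = -33 - 18*(-152) = -33 + 2736 = 2703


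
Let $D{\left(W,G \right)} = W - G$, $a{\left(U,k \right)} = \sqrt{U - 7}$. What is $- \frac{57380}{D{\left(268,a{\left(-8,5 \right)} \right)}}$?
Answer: $- \frac{809360}{3781} - \frac{3020 i \sqrt{15}}{3781} \approx -214.06 - 3.0935 i$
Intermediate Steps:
$a{\left(U,k \right)} = \sqrt{-7 + U}$
$- \frac{57380}{D{\left(268,a{\left(-8,5 \right)} \right)}} = - \frac{57380}{268 - \sqrt{-7 - 8}} = - \frac{57380}{268 - \sqrt{-15}} = - \frac{57380}{268 - i \sqrt{15}}$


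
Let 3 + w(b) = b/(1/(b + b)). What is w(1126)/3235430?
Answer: 37847/48290 ≈ 0.78374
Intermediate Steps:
w(b) = -3 + 2*b² (w(b) = -3 + b/(1/(b + b)) = -3 + b/(1/(2*b)) = -3 + b/((1/(2*b))) = -3 + b*(2*b) = -3 + 2*b²)
w(1126)/3235430 = (-3 + 2*1126²)/3235430 = (-3 + 2*1267876)*(1/3235430) = (-3 + 2535752)*(1/3235430) = 2535749*(1/3235430) = 37847/48290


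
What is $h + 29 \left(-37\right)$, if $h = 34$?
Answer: $-1039$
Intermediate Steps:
$h + 29 \left(-37\right) = 34 + 29 \left(-37\right) = 34 - 1073 = -1039$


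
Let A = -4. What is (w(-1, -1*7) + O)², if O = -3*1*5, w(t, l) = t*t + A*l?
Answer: 196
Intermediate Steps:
w(t, l) = t² - 4*l (w(t, l) = t*t - 4*l = t² - 4*l)
O = -15 (O = -3*5 = -15)
(w(-1, -1*7) + O)² = (((-1)² - (-4)*7) - 15)² = ((1 - 4*(-7)) - 15)² = ((1 + 28) - 15)² = (29 - 15)² = 14² = 196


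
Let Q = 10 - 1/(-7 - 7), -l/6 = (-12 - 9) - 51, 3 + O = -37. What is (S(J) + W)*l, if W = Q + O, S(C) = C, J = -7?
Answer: -111672/7 ≈ -15953.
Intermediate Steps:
O = -40 (O = -3 - 37 = -40)
l = 432 (l = -6*((-12 - 9) - 51) = -6*(-21 - 51) = -6*(-72) = 432)
Q = 141/14 (Q = 10 - 1/(-14) = 10 - 1*(-1/14) = 10 + 1/14 = 141/14 ≈ 10.071)
W = -419/14 (W = 141/14 - 40 = -419/14 ≈ -29.929)
(S(J) + W)*l = (-7 - 419/14)*432 = -517/14*432 = -111672/7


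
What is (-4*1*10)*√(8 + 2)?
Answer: -40*√10 ≈ -126.49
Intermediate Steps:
(-4*1*10)*√(8 + 2) = (-4*10)*√10 = -40*√10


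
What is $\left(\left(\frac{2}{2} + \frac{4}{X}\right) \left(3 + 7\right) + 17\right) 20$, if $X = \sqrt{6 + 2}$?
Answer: $540 + 200 \sqrt{2} \approx 822.84$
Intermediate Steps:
$X = 2 \sqrt{2}$ ($X = \sqrt{8} = 2 \sqrt{2} \approx 2.8284$)
$\left(\left(\frac{2}{2} + \frac{4}{X}\right) \left(3 + 7\right) + 17\right) 20 = \left(\left(\frac{2}{2} + \frac{4}{2 \sqrt{2}}\right) \left(3 + 7\right) + 17\right) 20 = \left(\left(2 \cdot \frac{1}{2} + 4 \frac{\sqrt{2}}{4}\right) 10 + 17\right) 20 = \left(\left(1 + \sqrt{2}\right) 10 + 17\right) 20 = \left(\left(10 + 10 \sqrt{2}\right) + 17\right) 20 = \left(27 + 10 \sqrt{2}\right) 20 = 540 + 200 \sqrt{2}$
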